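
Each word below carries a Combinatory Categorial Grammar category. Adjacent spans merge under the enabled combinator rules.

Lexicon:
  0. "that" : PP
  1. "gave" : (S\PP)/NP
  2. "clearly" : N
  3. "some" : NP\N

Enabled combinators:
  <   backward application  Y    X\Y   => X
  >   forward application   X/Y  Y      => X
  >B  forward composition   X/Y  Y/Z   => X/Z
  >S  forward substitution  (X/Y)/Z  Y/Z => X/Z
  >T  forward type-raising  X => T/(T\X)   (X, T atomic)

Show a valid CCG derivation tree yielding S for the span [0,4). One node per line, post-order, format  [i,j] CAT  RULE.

[0,1] PP  lex  "that"
[0,1] S/(S\PP)  >T
[1,2] (S\PP)/NP  lex  "gave"
[2,3] N  lex  "clearly"
[2,3] NP/(NP\N)  >T
[3,4] NP\N  lex  "some"
[2,4] NP  >  k=3
[1,4] S\PP  >  k=2
[0,4] S  >  k=1

[0,4] S   >
  [0,1] S/(S\PP)   >T
    [0,1] "that" : PP
  [1,4] S\PP   >
    [1,2] "gave" : (S\PP)/NP
    [2,4] NP   >
      [2,3] NP/(NP\N)   >T
        [2,3] "clearly" : N
      [3,4] "some" : NP\N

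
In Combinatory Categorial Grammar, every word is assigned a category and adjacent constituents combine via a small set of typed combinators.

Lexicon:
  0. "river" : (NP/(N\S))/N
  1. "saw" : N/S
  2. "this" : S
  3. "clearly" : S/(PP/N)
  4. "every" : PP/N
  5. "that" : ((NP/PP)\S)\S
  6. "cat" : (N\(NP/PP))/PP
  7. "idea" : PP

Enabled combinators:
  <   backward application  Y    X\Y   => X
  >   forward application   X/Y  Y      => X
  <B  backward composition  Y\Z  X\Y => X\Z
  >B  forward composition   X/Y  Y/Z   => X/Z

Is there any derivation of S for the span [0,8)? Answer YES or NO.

(NP/(N\S))/N N/S S S/(PP/N) PP/N ((NP/PP)\S)\S (N\(NP/PP))/PP PP
CKY chart[0,8] = {NP}; S ∉ chart

NO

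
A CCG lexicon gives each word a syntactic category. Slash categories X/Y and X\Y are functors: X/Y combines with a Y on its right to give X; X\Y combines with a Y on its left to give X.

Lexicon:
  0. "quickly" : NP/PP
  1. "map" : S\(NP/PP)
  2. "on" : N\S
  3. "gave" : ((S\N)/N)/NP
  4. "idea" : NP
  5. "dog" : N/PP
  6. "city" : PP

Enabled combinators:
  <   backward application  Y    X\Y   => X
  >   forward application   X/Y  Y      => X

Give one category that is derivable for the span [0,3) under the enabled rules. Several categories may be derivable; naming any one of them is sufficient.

N

[0,7] S   <
  [0,3] N   <
    [0,2] S   <
      [0,1] "quickly" : NP/PP
      [1,2] "map" : S\(NP/PP)
    [2,3] "on" : N\S
  [3,7] S\N   >
    [3,5] (S\N)/N   >
      [3,4] "gave" : ((S\N)/N)/NP
      [4,5] "idea" : NP
    [5,7] N   >
      [5,6] "dog" : N/PP
      [6,7] "city" : PP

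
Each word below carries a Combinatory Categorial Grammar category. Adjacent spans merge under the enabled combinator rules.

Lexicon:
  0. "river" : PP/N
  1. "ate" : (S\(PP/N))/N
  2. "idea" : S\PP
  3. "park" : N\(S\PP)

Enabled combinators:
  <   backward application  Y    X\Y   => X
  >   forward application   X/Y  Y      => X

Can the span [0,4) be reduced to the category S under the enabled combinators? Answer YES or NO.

YES

[0,4] S   <
  [0,1] "river" : PP/N
  [1,4] S\(PP/N)   >
    [1,2] "ate" : (S\(PP/N))/N
    [2,4] N   <
      [2,3] "idea" : S\PP
      [3,4] "park" : N\(S\PP)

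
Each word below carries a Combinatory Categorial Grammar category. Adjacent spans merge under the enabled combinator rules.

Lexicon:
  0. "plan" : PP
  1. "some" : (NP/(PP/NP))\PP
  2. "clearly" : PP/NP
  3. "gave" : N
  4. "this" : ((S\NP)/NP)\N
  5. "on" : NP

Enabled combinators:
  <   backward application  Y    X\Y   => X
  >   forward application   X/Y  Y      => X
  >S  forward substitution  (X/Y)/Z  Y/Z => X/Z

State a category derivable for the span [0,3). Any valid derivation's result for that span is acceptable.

NP

[0,6] S   <
  [0,3] NP   >
    [0,2] NP/(PP/NP)   <
      [0,1] "plan" : PP
      [1,2] "some" : (NP/(PP/NP))\PP
    [2,3] "clearly" : PP/NP
  [3,6] S\NP   >
    [3,5] (S\NP)/NP   <
      [3,4] "gave" : N
      [4,5] "this" : ((S\NP)/NP)\N
    [5,6] "on" : NP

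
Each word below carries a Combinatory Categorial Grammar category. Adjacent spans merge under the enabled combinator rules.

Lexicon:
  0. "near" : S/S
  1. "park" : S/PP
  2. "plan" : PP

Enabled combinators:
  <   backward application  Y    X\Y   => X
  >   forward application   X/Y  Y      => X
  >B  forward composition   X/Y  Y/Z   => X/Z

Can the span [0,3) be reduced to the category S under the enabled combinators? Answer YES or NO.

YES

[0,3] S   >
  [0,2] S/PP   >B
    [0,1] "near" : S/S
    [1,2] "park" : S/PP
  [2,3] "plan" : PP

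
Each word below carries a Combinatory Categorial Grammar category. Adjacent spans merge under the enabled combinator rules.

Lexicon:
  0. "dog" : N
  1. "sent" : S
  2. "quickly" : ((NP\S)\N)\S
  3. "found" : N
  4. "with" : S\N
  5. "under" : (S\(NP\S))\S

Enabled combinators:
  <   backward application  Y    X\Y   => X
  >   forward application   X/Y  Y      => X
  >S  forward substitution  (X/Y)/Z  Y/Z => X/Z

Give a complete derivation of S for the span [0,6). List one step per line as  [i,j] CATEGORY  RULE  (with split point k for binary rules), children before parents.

[0,6] S   <
  [0,3] NP\S   <
    [0,1] "dog" : N
    [1,3] (NP\S)\N   <
      [1,2] "sent" : S
      [2,3] "quickly" : ((NP\S)\N)\S
  [3,6] S\(NP\S)   <
    [3,5] S   <
      [3,4] "found" : N
      [4,5] "with" : S\N
    [5,6] "under" : (S\(NP\S))\S

[0,1] N  lex  "dog"
[1,2] S  lex  "sent"
[2,3] ((NP\S)\N)\S  lex  "quickly"
[1,3] (NP\S)\N  <  k=2
[0,3] NP\S  <  k=1
[3,4] N  lex  "found"
[4,5] S\N  lex  "with"
[3,5] S  <  k=4
[5,6] (S\(NP\S))\S  lex  "under"
[3,6] S\(NP\S)  <  k=5
[0,6] S  <  k=3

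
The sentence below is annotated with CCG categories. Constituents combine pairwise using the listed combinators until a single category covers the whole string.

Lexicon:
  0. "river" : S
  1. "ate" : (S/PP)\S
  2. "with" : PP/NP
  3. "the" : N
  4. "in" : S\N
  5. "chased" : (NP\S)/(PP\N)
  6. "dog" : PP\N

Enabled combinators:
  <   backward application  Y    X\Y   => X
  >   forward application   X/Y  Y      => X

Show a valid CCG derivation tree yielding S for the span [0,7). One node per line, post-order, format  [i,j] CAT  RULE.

[0,7] S   >
  [0,2] S/PP   <
    [0,1] "river" : S
    [1,2] "ate" : (S/PP)\S
  [2,7] PP   >
    [2,3] "with" : PP/NP
    [3,7] NP   <
      [3,5] S   <
        [3,4] "the" : N
        [4,5] "in" : S\N
      [5,7] NP\S   >
        [5,6] "chased" : (NP\S)/(PP\N)
        [6,7] "dog" : PP\N

[0,1] S  lex  "river"
[1,2] (S/PP)\S  lex  "ate"
[0,2] S/PP  <  k=1
[2,3] PP/NP  lex  "with"
[3,4] N  lex  "the"
[4,5] S\N  lex  "in"
[3,5] S  <  k=4
[5,6] (NP\S)/(PP\N)  lex  "chased"
[6,7] PP\N  lex  "dog"
[5,7] NP\S  >  k=6
[3,7] NP  <  k=5
[2,7] PP  >  k=3
[0,7] S  >  k=2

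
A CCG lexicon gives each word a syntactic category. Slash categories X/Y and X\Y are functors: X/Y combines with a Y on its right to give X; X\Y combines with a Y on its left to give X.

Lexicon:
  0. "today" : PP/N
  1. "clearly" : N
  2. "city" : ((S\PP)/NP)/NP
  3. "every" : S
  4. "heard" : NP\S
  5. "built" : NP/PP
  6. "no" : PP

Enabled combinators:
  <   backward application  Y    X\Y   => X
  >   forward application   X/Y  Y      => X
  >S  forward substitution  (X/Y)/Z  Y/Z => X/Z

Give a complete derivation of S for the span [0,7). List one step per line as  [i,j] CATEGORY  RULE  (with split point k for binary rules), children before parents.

[0,7] S   <
  [0,2] PP   >
    [0,1] "today" : PP/N
    [1,2] "clearly" : N
  [2,7] S\PP   >
    [2,5] (S\PP)/NP   >
      [2,3] "city" : ((S\PP)/NP)/NP
      [3,5] NP   <
        [3,4] "every" : S
        [4,5] "heard" : NP\S
    [5,7] NP   >
      [5,6] "built" : NP/PP
      [6,7] "no" : PP

[0,1] PP/N  lex  "today"
[1,2] N  lex  "clearly"
[0,2] PP  >  k=1
[2,3] ((S\PP)/NP)/NP  lex  "city"
[3,4] S  lex  "every"
[4,5] NP\S  lex  "heard"
[3,5] NP  <  k=4
[2,5] (S\PP)/NP  >  k=3
[5,6] NP/PP  lex  "built"
[6,7] PP  lex  "no"
[5,7] NP  >  k=6
[2,7] S\PP  >  k=5
[0,7] S  <  k=2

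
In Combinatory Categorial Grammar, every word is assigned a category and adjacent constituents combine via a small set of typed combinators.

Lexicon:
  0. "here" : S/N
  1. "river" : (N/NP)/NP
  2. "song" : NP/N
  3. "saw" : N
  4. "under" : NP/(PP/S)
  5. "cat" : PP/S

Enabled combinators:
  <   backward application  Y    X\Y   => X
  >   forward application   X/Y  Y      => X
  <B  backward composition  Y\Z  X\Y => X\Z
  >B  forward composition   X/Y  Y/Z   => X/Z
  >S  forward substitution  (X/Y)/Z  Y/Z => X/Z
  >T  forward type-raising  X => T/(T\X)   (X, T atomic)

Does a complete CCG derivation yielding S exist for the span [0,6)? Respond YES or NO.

YES

[0,6] S   >
  [0,4] S/NP   >B
    [0,1] "here" : S/N
    [1,4] N/NP   >
      [1,2] "river" : (N/NP)/NP
      [2,4] NP   >
        [2,3] "song" : NP/N
        [3,4] "saw" : N
  [4,6] NP   >
    [4,5] "under" : NP/(PP/S)
    [5,6] "cat" : PP/S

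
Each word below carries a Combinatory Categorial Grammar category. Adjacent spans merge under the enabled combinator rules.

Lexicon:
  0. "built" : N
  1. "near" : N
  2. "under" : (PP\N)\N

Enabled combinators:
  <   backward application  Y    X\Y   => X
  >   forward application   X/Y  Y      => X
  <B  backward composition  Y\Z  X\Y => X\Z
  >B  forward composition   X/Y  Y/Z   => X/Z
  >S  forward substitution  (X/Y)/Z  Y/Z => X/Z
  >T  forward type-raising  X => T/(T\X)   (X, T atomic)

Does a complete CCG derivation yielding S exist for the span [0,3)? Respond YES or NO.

N N (PP\N)\N
CKY chart[0,3] = {N/(N\PP), NP/(NP\PP), PP, PP/(PP\PP), S/(S\PP)}; S ∉ chart

NO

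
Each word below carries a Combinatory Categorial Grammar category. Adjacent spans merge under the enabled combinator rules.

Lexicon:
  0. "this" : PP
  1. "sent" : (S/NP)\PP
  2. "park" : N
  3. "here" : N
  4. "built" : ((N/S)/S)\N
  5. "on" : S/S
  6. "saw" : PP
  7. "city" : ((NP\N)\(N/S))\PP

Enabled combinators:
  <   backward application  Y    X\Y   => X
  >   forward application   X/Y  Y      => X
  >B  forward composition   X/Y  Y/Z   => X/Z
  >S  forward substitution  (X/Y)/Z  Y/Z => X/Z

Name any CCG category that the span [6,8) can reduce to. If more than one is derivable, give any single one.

[0,8] S   >
  [0,2] S/NP   <
    [0,1] "this" : PP
    [1,2] "sent" : (S/NP)\PP
  [2,8] NP   <
    [2,3] "park" : N
    [3,8] NP\N   <
      [3,6] N/S   >S
        [3,5] (N/S)/S   <
          [3,4] "here" : N
          [4,5] "built" : ((N/S)/S)\N
        [5,6] "on" : S/S
      [6,8] (NP\N)\(N/S)   <
        [6,7] "saw" : PP
        [7,8] "city" : ((NP\N)\(N/S))\PP

(NP\N)\(N/S)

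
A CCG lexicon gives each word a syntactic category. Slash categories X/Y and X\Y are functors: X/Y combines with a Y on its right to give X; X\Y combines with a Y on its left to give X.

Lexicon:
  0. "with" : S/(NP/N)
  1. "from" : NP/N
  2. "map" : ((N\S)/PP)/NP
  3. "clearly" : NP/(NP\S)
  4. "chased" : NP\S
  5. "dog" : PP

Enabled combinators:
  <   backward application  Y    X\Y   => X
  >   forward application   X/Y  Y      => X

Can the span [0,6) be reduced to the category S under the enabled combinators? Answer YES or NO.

NO

S/(NP/N) NP/N ((N\S)/PP)/NP NP/(NP\S) NP\S PP
CKY chart[0,6] = {N}; S ∉ chart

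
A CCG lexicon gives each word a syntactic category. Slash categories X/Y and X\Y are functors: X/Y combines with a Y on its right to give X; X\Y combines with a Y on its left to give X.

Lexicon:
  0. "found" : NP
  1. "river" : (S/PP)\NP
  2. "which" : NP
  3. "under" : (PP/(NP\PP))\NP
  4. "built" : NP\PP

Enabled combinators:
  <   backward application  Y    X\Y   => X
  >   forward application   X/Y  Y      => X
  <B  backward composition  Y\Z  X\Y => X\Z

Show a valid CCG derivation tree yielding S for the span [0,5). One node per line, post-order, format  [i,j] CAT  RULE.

[0,5] S   >
  [0,2] S/PP   <
    [0,1] "found" : NP
    [1,2] "river" : (S/PP)\NP
  [2,5] PP   >
    [2,4] PP/(NP\PP)   <
      [2,3] "which" : NP
      [3,4] "under" : (PP/(NP\PP))\NP
    [4,5] "built" : NP\PP

[0,1] NP  lex  "found"
[1,2] (S/PP)\NP  lex  "river"
[0,2] S/PP  <  k=1
[2,3] NP  lex  "which"
[3,4] (PP/(NP\PP))\NP  lex  "under"
[2,4] PP/(NP\PP)  <  k=3
[4,5] NP\PP  lex  "built"
[2,5] PP  >  k=4
[0,5] S  >  k=2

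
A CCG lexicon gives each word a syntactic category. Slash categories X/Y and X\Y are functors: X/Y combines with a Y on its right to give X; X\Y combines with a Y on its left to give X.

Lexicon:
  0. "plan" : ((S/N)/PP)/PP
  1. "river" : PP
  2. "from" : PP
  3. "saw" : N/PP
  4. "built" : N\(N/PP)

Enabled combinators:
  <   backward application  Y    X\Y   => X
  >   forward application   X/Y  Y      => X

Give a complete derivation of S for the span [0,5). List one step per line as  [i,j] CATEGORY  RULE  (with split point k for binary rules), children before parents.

[0,1] ((S/N)/PP)/PP  lex  "plan"
[1,2] PP  lex  "river"
[0,2] (S/N)/PP  >  k=1
[2,3] PP  lex  "from"
[0,3] S/N  >  k=2
[3,4] N/PP  lex  "saw"
[4,5] N\(N/PP)  lex  "built"
[3,5] N  <  k=4
[0,5] S  >  k=3

[0,5] S   >
  [0,3] S/N   >
    [0,2] (S/N)/PP   >
      [0,1] "plan" : ((S/N)/PP)/PP
      [1,2] "river" : PP
    [2,3] "from" : PP
  [3,5] N   <
    [3,4] "saw" : N/PP
    [4,5] "built" : N\(N/PP)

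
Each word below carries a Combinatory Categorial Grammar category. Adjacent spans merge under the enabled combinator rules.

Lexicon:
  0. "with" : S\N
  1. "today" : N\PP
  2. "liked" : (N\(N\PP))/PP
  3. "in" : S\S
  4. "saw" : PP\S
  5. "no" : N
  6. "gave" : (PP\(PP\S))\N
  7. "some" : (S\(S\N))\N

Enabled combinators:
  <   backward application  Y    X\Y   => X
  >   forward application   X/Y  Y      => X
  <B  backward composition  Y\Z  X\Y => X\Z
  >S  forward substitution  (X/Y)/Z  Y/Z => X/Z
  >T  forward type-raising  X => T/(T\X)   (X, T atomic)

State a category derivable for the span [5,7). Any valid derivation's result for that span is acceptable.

[0,8] S   <
  [0,1] "with" : S\N
  [1,8] S\(S\N)   <
    [1,7] N   <
      [1,2] "today" : N\PP
      [2,7] N\(N\PP)   >
        [2,3] "liked" : (N\(N\PP))/PP
        [3,7] PP   <
          [3,5] PP\S   <B
            [3,4] "in" : S\S
            [4,5] "saw" : PP\S
          [5,7] PP\(PP\S)   <
            [5,6] "no" : N
            [6,7] "gave" : (PP\(PP\S))\N
    [7,8] "some" : (S\(S\N))\N

PP\(PP\S)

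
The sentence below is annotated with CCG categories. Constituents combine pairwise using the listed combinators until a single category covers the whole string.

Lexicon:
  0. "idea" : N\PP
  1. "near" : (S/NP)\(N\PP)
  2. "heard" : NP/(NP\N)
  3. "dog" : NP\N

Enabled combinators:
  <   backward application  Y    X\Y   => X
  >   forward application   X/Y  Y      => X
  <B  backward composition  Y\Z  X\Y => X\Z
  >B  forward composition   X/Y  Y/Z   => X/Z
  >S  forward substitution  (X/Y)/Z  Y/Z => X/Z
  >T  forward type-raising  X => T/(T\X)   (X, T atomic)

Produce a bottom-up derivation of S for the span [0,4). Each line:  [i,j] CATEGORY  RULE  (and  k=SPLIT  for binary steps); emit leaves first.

[0,1] N\PP  lex  "idea"
[1,2] (S/NP)\(N\PP)  lex  "near"
[0,2] S/NP  <  k=1
[2,3] NP/(NP\N)  lex  "heard"
[3,4] NP\N  lex  "dog"
[2,4] NP  >  k=3
[0,4] S  >  k=2

[0,4] S   >
  [0,2] S/NP   <
    [0,1] "idea" : N\PP
    [1,2] "near" : (S/NP)\(N\PP)
  [2,4] NP   >
    [2,3] "heard" : NP/(NP\N)
    [3,4] "dog" : NP\N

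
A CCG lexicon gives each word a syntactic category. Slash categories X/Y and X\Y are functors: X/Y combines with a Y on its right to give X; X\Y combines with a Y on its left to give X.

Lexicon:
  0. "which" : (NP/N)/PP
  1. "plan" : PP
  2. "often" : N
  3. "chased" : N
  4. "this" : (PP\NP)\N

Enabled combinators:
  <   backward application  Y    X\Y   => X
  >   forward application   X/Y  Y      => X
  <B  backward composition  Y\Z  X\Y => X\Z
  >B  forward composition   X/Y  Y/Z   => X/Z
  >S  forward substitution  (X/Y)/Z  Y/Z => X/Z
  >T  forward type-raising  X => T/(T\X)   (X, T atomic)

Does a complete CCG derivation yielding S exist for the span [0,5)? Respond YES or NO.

NO

(NP/N)/PP PP N N (PP\NP)\N
CKY chart[0,5] = {N/(N\PP), NP/(NP\PP), PP, PP/(PP\PP), S/(S\PP)}; S ∉ chart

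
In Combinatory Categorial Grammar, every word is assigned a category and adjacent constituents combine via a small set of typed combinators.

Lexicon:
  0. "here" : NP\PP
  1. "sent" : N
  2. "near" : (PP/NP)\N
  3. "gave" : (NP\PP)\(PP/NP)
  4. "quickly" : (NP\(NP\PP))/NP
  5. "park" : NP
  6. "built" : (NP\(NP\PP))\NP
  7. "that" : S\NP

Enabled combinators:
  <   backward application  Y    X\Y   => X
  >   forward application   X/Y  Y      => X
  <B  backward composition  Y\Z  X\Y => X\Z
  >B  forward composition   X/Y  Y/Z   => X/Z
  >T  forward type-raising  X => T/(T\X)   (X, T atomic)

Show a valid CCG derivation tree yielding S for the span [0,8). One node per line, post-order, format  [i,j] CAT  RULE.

[0,8] S   <
  [0,7] NP   <
    [0,1] "here" : NP\PP
    [1,7] NP\(NP\PP)   <
      [1,6] NP   <
        [1,4] NP\PP   <
          [1,3] PP/NP   <
            [1,2] "sent" : N
            [2,3] "near" : (PP/NP)\N
          [3,4] "gave" : (NP\PP)\(PP/NP)
        [4,6] NP\(NP\PP)   >
          [4,5] "quickly" : (NP\(NP\PP))/NP
          [5,6] "park" : NP
      [6,7] "built" : (NP\(NP\PP))\NP
  [7,8] "that" : S\NP

[0,1] NP\PP  lex  "here"
[1,2] N  lex  "sent"
[2,3] (PP/NP)\N  lex  "near"
[1,3] PP/NP  <  k=2
[3,4] (NP\PP)\(PP/NP)  lex  "gave"
[1,4] NP\PP  <  k=3
[4,5] (NP\(NP\PP))/NP  lex  "quickly"
[5,6] NP  lex  "park"
[4,6] NP\(NP\PP)  >  k=5
[1,6] NP  <  k=4
[6,7] (NP\(NP\PP))\NP  lex  "built"
[1,7] NP\(NP\PP)  <  k=6
[0,7] NP  <  k=1
[7,8] S\NP  lex  "that"
[0,8] S  <  k=7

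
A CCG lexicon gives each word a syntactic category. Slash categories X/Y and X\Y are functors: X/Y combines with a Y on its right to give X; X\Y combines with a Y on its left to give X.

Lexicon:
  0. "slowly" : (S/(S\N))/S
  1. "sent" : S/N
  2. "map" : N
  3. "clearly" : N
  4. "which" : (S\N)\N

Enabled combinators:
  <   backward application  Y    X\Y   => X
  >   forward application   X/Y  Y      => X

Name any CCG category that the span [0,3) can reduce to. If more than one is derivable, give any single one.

[0,5] S   >
  [0,3] S/(S\N)   >
    [0,1] "slowly" : (S/(S\N))/S
    [1,3] S   >
      [1,2] "sent" : S/N
      [2,3] "map" : N
  [3,5] S\N   <
    [3,4] "clearly" : N
    [4,5] "which" : (S\N)\N

S/(S\N)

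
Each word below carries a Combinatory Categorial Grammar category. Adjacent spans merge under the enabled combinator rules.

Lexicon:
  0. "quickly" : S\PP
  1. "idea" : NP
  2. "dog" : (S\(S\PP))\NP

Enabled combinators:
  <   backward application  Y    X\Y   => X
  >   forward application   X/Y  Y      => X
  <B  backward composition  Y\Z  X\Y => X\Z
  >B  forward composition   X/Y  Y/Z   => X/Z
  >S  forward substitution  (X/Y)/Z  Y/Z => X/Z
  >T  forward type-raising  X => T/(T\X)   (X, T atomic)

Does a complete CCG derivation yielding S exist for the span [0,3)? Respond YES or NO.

YES

[0,3] S   <
  [0,1] "quickly" : S\PP
  [1,3] S\(S\PP)   <
    [1,2] "idea" : NP
    [2,3] "dog" : (S\(S\PP))\NP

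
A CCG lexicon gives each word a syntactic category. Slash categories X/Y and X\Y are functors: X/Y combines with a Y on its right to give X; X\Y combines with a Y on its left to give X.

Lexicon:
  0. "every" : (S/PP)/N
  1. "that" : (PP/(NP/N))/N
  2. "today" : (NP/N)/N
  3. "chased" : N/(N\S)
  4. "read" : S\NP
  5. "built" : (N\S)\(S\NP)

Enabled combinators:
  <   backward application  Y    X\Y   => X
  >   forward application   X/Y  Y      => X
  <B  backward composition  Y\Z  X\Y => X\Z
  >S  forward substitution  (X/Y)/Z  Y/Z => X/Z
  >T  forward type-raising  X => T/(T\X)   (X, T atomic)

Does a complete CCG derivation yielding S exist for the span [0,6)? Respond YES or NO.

[0,6] S   >
  [0,3] S/N   >S
    [0,1] "every" : (S/PP)/N
    [1,3] PP/N   >S
      [1,2] "that" : (PP/(NP/N))/N
      [2,3] "today" : (NP/N)/N
  [3,6] N   >
    [3,4] "chased" : N/(N\S)
    [4,6] N\S   <
      [4,5] "read" : S\NP
      [5,6] "built" : (N\S)\(S\NP)

YES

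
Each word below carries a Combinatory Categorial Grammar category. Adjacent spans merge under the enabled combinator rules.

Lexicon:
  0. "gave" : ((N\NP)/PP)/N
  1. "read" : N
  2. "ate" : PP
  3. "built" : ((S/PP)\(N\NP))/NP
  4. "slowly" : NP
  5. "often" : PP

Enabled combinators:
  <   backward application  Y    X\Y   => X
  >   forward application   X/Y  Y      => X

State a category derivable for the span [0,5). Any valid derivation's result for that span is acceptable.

[0,6] S   >
  [0,5] S/PP   <
    [0,3] N\NP   >
      [0,2] (N\NP)/PP   >
        [0,1] "gave" : ((N\NP)/PP)/N
        [1,2] "read" : N
      [2,3] "ate" : PP
    [3,5] (S/PP)\(N\NP)   >
      [3,4] "built" : ((S/PP)\(N\NP))/NP
      [4,5] "slowly" : NP
  [5,6] "often" : PP

S/PP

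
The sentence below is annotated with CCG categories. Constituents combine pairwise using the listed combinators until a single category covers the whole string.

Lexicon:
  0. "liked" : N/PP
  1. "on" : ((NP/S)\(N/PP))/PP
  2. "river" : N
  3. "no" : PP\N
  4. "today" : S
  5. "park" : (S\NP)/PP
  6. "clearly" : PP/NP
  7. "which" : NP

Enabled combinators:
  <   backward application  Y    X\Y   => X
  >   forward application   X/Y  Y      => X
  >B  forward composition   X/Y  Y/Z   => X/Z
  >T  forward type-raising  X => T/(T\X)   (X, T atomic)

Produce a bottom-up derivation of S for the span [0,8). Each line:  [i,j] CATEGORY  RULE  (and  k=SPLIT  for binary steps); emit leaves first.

[0,8] S   <
  [0,5] NP   >
    [0,4] NP/S   <
      [0,1] "liked" : N/PP
      [1,4] (NP/S)\(N/PP)   >
        [1,2] "on" : ((NP/S)\(N/PP))/PP
        [2,4] PP   >
          [2,3] PP/(PP\N)   >T
            [2,3] "river" : N
          [3,4] "no" : PP\N
    [4,5] "today" : S
  [5,8] S\NP   >
    [5,6] "park" : (S\NP)/PP
    [6,8] PP   >
      [6,7] "clearly" : PP/NP
      [7,8] "which" : NP

[0,1] N/PP  lex  "liked"
[1,2] ((NP/S)\(N/PP))/PP  lex  "on"
[2,3] N  lex  "river"
[2,3] PP/(PP\N)  >T
[3,4] PP\N  lex  "no"
[2,4] PP  >  k=3
[1,4] (NP/S)\(N/PP)  >  k=2
[0,4] NP/S  <  k=1
[4,5] S  lex  "today"
[0,5] NP  >  k=4
[5,6] (S\NP)/PP  lex  "park"
[6,7] PP/NP  lex  "clearly"
[7,8] NP  lex  "which"
[6,8] PP  >  k=7
[5,8] S\NP  >  k=6
[0,8] S  <  k=5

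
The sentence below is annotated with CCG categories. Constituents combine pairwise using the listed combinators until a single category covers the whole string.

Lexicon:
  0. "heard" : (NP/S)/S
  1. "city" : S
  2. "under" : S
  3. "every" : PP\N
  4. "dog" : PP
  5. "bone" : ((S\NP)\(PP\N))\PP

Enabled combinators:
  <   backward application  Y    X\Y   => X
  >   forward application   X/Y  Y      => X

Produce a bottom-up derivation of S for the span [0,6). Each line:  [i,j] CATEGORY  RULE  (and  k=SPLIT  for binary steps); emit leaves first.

[0,6] S   <
  [0,3] NP   >
    [0,2] NP/S   >
      [0,1] "heard" : (NP/S)/S
      [1,2] "city" : S
    [2,3] "under" : S
  [3,6] S\NP   <
    [3,4] "every" : PP\N
    [4,6] (S\NP)\(PP\N)   <
      [4,5] "dog" : PP
      [5,6] "bone" : ((S\NP)\(PP\N))\PP

[0,1] (NP/S)/S  lex  "heard"
[1,2] S  lex  "city"
[0,2] NP/S  >  k=1
[2,3] S  lex  "under"
[0,3] NP  >  k=2
[3,4] PP\N  lex  "every"
[4,5] PP  lex  "dog"
[5,6] ((S\NP)\(PP\N))\PP  lex  "bone"
[4,6] (S\NP)\(PP\N)  <  k=5
[3,6] S\NP  <  k=4
[0,6] S  <  k=3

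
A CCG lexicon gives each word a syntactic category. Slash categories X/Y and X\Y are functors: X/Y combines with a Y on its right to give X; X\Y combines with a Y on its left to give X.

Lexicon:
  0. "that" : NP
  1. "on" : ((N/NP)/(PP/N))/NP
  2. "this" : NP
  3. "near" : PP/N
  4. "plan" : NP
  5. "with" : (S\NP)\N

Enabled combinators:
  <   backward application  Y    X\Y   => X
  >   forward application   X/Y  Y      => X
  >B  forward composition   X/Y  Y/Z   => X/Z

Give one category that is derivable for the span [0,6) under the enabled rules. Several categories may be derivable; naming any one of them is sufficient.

[0,6] S   <
  [0,1] "that" : NP
  [1,6] S\NP   <
    [1,5] N   >
      [1,4] N/NP   >
        [1,3] (N/NP)/(PP/N)   >
          [1,2] "on" : ((N/NP)/(PP/N))/NP
          [2,3] "this" : NP
        [3,4] "near" : PP/N
      [4,5] "plan" : NP
    [5,6] "with" : (S\NP)\N

S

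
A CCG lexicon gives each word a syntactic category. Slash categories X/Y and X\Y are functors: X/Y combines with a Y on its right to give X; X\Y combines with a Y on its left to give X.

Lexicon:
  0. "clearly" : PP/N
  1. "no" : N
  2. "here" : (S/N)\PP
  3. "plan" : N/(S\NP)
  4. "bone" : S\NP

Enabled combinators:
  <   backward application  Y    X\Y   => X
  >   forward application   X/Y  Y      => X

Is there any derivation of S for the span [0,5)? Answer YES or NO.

YES

[0,5] S   >
  [0,3] S/N   <
    [0,2] PP   >
      [0,1] "clearly" : PP/N
      [1,2] "no" : N
    [2,3] "here" : (S/N)\PP
  [3,5] N   >
    [3,4] "plan" : N/(S\NP)
    [4,5] "bone" : S\NP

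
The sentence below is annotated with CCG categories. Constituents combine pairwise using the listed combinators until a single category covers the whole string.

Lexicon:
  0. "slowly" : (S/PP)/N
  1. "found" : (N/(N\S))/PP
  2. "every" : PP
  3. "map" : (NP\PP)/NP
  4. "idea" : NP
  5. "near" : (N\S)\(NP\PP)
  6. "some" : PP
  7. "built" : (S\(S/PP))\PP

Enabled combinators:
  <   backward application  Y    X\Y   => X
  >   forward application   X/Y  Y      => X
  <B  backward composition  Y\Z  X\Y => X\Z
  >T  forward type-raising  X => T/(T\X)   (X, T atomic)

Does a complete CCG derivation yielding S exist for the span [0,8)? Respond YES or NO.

[0,8] S   <
  [0,6] S/PP   >
    [0,1] "slowly" : (S/PP)/N
    [1,6] N   >
      [1,3] N/(N\S)   >
        [1,2] "found" : (N/(N\S))/PP
        [2,3] "every" : PP
      [3,6] N\S   <
        [3,5] NP\PP   >
          [3,4] "map" : (NP\PP)/NP
          [4,5] "idea" : NP
        [5,6] "near" : (N\S)\(NP\PP)
  [6,8] S\(S/PP)   <
    [6,7] "some" : PP
    [7,8] "built" : (S\(S/PP))\PP

YES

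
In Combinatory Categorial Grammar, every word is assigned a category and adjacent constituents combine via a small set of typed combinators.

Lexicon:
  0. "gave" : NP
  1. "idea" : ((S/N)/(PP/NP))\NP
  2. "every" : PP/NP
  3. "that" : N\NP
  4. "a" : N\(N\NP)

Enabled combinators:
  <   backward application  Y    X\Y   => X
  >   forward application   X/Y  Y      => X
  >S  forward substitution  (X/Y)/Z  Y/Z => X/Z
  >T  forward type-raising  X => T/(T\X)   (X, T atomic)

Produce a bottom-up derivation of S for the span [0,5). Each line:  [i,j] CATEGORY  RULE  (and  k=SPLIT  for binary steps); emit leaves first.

[0,5] S   >
  [0,3] S/N   >
    [0,2] (S/N)/(PP/NP)   <
      [0,1] "gave" : NP
      [1,2] "idea" : ((S/N)/(PP/NP))\NP
    [2,3] "every" : PP/NP
  [3,5] N   <
    [3,4] "that" : N\NP
    [4,5] "a" : N\(N\NP)

[0,1] NP  lex  "gave"
[1,2] ((S/N)/(PP/NP))\NP  lex  "idea"
[0,2] (S/N)/(PP/NP)  <  k=1
[2,3] PP/NP  lex  "every"
[0,3] S/N  >  k=2
[3,4] N\NP  lex  "that"
[4,5] N\(N\NP)  lex  "a"
[3,5] N  <  k=4
[0,5] S  >  k=3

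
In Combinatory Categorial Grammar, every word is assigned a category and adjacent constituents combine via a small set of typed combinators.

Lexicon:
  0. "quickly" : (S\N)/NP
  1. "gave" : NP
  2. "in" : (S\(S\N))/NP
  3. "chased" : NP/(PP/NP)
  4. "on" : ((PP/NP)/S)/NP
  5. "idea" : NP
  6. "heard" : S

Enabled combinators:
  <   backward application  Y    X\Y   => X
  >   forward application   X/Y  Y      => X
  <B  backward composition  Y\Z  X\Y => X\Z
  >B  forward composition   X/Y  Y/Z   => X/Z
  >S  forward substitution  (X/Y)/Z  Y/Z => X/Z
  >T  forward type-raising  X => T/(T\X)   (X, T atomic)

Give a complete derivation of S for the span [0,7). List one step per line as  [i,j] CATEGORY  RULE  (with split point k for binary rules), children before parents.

[0,1] (S\N)/NP  lex  "quickly"
[1,2] NP  lex  "gave"
[0,2] S\N  >  k=1
[2,3] (S\(S\N))/NP  lex  "in"
[3,4] NP/(PP/NP)  lex  "chased"
[4,5] ((PP/NP)/S)/NP  lex  "on"
[5,6] NP  lex  "idea"
[4,6] (PP/NP)/S  >  k=5
[6,7] S  lex  "heard"
[4,7] PP/NP  >  k=6
[3,7] NP  >  k=4
[2,7] S\(S\N)  >  k=3
[0,7] S  <  k=2

[0,7] S   <
  [0,2] S\N   >
    [0,1] "quickly" : (S\N)/NP
    [1,2] "gave" : NP
  [2,7] S\(S\N)   >
    [2,3] "in" : (S\(S\N))/NP
    [3,7] NP   >
      [3,4] "chased" : NP/(PP/NP)
      [4,7] PP/NP   >
        [4,6] (PP/NP)/S   >
          [4,5] "on" : ((PP/NP)/S)/NP
          [5,6] "idea" : NP
        [6,7] "heard" : S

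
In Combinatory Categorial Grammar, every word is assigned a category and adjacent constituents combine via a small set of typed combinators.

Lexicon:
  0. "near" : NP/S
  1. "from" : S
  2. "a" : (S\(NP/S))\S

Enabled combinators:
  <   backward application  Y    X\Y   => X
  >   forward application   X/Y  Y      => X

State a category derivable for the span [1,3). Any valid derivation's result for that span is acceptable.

S\(NP/S)

[0,3] S   <
  [0,1] "near" : NP/S
  [1,3] S\(NP/S)   <
    [1,2] "from" : S
    [2,3] "a" : (S\(NP/S))\S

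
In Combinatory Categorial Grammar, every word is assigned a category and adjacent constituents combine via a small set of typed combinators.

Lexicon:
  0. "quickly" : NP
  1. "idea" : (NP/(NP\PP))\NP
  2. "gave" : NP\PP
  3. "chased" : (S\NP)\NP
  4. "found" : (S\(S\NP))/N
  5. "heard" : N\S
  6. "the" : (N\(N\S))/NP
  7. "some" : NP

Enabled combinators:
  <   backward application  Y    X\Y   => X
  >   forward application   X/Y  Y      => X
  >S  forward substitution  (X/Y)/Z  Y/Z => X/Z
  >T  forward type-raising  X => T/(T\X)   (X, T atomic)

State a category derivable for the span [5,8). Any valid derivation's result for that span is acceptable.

[0,8] S   <
  [0,4] S\NP   <
    [0,3] NP   >
      [0,2] NP/(NP\PP)   <
        [0,1] "quickly" : NP
        [1,2] "idea" : (NP/(NP\PP))\NP
      [2,3] "gave" : NP\PP
    [3,4] "chased" : (S\NP)\NP
  [4,8] S\(S\NP)   >
    [4,5] "found" : (S\(S\NP))/N
    [5,8] N   <
      [5,6] "heard" : N\S
      [6,8] N\(N\S)   >
        [6,7] "the" : (N\(N\S))/NP
        [7,8] "some" : NP

N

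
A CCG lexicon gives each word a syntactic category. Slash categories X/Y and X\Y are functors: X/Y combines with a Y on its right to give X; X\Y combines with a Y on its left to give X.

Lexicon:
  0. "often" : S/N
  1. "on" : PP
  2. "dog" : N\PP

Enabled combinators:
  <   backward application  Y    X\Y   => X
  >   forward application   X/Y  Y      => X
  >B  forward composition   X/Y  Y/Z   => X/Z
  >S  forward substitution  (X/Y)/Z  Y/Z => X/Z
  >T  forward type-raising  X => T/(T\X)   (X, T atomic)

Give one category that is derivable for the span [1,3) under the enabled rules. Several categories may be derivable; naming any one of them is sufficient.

N

[0,3] S   >
  [0,1] "often" : S/N
  [1,3] N   >
    [1,2] N/(N\PP)   >T
      [1,2] "on" : PP
    [2,3] "dog" : N\PP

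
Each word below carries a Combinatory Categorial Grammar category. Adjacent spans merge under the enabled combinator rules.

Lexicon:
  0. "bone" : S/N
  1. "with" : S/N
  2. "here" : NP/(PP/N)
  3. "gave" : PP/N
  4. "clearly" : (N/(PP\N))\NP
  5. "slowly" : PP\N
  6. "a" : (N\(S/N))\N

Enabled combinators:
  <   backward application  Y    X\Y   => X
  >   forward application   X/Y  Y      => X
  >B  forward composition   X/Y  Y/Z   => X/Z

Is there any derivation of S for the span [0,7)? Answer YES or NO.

[0,7] S   >
  [0,1] "bone" : S/N
  [1,7] N   <
    [1,2] "with" : S/N
    [2,7] N\(S/N)   <
      [2,6] N   >
        [2,5] N/(PP\N)   <
          [2,4] NP   >
            [2,3] "here" : NP/(PP/N)
            [3,4] "gave" : PP/N
          [4,5] "clearly" : (N/(PP\N))\NP
        [5,6] "slowly" : PP\N
      [6,7] "a" : (N\(S/N))\N

YES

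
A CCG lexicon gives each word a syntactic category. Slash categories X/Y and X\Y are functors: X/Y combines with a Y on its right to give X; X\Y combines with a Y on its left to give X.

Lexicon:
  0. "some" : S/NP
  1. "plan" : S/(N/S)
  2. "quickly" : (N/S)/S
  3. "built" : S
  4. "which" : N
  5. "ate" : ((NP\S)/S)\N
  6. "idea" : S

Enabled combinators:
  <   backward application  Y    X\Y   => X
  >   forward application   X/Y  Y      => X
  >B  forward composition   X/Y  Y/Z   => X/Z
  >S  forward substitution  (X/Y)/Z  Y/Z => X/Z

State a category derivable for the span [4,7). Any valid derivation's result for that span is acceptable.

[0,7] S   >
  [0,1] "some" : S/NP
  [1,7] NP   <
    [1,4] S   >
      [1,2] "plan" : S/(N/S)
      [2,4] N/S   >
        [2,3] "quickly" : (N/S)/S
        [3,4] "built" : S
    [4,7] NP\S   >
      [4,6] (NP\S)/S   <
        [4,5] "which" : N
        [5,6] "ate" : ((NP\S)/S)\N
      [6,7] "idea" : S

NP\S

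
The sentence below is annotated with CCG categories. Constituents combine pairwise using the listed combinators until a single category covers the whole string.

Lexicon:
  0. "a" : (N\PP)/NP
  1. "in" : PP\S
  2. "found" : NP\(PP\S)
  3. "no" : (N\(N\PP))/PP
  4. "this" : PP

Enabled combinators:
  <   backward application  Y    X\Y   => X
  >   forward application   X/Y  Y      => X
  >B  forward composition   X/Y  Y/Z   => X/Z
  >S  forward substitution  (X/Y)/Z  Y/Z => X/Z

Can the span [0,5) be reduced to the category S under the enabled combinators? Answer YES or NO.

(N\PP)/NP PP\S NP\(PP\S) (N\(N\PP))/PP PP
CKY chart[0,5] = {N}; S ∉ chart

NO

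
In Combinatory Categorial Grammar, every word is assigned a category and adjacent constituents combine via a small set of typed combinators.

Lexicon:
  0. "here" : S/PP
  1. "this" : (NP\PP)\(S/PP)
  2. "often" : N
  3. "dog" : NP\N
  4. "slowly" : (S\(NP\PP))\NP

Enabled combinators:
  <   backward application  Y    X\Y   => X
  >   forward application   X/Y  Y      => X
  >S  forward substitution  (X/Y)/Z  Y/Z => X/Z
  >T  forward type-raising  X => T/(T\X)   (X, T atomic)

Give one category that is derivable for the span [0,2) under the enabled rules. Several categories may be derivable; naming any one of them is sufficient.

[0,5] S   <
  [0,2] NP\PP   <
    [0,1] "here" : S/PP
    [1,2] "this" : (NP\PP)\(S/PP)
  [2,5] S\(NP\PP)   <
    [2,4] NP   >
      [2,3] NP/(NP\N)   >T
        [2,3] "often" : N
      [3,4] "dog" : NP\N
    [4,5] "slowly" : (S\(NP\PP))\NP

NP\PP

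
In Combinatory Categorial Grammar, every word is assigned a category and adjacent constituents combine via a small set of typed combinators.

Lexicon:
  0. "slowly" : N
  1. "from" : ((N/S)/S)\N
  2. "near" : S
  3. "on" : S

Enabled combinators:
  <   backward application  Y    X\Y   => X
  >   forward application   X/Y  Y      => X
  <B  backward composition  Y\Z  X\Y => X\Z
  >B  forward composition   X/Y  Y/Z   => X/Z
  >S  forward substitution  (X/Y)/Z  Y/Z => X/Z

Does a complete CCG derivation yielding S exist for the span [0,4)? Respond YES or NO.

NO

N ((N/S)/S)\N S S
CKY chart[0,4] = {N}; S ∉ chart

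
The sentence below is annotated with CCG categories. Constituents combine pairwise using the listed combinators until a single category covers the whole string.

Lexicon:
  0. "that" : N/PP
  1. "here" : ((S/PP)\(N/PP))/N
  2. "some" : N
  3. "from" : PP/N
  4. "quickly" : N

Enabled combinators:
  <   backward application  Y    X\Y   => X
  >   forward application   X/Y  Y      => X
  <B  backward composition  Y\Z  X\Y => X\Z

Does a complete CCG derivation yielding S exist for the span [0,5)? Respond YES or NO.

[0,5] S   >
  [0,3] S/PP   <
    [0,1] "that" : N/PP
    [1,3] (S/PP)\(N/PP)   >
      [1,2] "here" : ((S/PP)\(N/PP))/N
      [2,3] "some" : N
  [3,5] PP   >
    [3,4] "from" : PP/N
    [4,5] "quickly" : N

YES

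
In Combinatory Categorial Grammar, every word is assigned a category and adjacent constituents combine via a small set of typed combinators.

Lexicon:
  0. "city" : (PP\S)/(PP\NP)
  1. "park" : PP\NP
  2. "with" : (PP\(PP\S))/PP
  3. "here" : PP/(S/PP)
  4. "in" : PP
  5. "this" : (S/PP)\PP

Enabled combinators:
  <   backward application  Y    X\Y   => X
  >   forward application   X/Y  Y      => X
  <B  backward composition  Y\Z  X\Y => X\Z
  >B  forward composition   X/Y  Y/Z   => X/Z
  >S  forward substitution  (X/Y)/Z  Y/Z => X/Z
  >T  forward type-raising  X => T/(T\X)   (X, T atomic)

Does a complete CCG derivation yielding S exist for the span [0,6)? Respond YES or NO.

(PP\S)/(PP\NP) PP\NP (PP\(PP\S))/PP PP/(S/PP) PP (S/PP)\PP
CKY chart[0,6] = {N/(N\PP), NP/(NP\PP), PP, PP/(PP\PP), S/(S\PP)}; S ∉ chart

NO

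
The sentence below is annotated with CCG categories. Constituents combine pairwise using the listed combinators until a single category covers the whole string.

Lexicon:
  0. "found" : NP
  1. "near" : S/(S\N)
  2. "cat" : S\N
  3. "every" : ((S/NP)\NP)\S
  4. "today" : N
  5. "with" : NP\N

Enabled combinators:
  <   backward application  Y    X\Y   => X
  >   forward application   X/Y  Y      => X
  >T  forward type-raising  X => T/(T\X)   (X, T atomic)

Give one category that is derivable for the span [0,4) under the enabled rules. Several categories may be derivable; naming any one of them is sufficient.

[0,6] S   >
  [0,4] S/NP   <
    [0,1] "found" : NP
    [1,4] (S/NP)\NP   <
      [1,3] S   >
        [1,2] "near" : S/(S\N)
        [2,3] "cat" : S\N
      [3,4] "every" : ((S/NP)\NP)\S
  [4,6] NP   <
    [4,5] "today" : N
    [5,6] "with" : NP\N

S/NP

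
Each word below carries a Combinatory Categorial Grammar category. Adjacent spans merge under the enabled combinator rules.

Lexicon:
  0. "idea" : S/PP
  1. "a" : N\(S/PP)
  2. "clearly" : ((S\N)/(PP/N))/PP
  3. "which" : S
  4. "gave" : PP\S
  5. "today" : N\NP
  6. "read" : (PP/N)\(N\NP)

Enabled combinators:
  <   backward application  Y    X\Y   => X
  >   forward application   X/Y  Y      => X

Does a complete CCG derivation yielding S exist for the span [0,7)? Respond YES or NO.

YES

[0,7] S   <
  [0,2] N   <
    [0,1] "idea" : S/PP
    [1,2] "a" : N\(S/PP)
  [2,7] S\N   >
    [2,5] (S\N)/(PP/N)   >
      [2,3] "clearly" : ((S\N)/(PP/N))/PP
      [3,5] PP   <
        [3,4] "which" : S
        [4,5] "gave" : PP\S
    [5,7] PP/N   <
      [5,6] "today" : N\NP
      [6,7] "read" : (PP/N)\(N\NP)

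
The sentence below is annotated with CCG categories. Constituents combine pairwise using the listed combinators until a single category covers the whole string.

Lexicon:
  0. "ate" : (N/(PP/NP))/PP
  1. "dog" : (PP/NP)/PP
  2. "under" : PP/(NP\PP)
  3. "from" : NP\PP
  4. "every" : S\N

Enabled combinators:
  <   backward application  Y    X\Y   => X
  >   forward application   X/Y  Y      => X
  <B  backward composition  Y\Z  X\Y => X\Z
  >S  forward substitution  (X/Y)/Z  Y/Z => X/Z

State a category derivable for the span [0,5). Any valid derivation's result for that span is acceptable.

[0,5] S   <
  [0,4] N   >
    [0,2] N/PP   >S
      [0,1] "ate" : (N/(PP/NP))/PP
      [1,2] "dog" : (PP/NP)/PP
    [2,4] PP   >
      [2,3] "under" : PP/(NP\PP)
      [3,4] "from" : NP\PP
  [4,5] "every" : S\N

S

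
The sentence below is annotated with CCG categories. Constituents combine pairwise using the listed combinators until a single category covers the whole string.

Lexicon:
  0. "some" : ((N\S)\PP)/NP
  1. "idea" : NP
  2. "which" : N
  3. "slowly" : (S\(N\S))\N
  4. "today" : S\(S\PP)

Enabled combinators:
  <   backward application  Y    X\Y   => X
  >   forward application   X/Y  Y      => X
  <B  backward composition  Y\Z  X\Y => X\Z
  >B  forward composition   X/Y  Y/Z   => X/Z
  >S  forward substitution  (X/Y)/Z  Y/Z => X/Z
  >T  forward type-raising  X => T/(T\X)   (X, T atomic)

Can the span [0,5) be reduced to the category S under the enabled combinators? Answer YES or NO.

YES

[0,5] S   <
  [0,4] S\PP   <B
    [0,2] (N\S)\PP   >
      [0,1] "some" : ((N\S)\PP)/NP
      [1,2] "idea" : NP
    [2,4] S\(N\S)   <
      [2,3] "which" : N
      [3,4] "slowly" : (S\(N\S))\N
  [4,5] "today" : S\(S\PP)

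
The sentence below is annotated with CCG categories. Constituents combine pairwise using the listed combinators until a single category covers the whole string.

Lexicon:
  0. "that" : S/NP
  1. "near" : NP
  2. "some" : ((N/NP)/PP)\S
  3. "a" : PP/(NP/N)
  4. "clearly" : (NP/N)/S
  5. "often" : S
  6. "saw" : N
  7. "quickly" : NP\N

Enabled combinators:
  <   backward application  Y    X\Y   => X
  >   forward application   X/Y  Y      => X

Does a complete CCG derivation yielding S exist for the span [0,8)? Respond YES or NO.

NO

S/NP NP ((N/NP)/PP)\S PP/(NP/N) (NP/N)/S S N NP\N
CKY chart[0,8] = {N}; S ∉ chart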